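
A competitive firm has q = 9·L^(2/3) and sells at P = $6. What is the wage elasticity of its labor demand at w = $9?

MP_L = (2/3)·9·L^(-1/3), so P·MP_L = w gives 36·L^(-1/3) = w.
Solving, L(w) = (36/w)^(3). This is a constant-elasticity form: L ∝ w^(−3), so ε = −3.

ε = -3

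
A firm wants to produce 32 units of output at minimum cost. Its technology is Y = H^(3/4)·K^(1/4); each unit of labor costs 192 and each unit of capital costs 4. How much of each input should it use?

H* = 16, K* = 256

Cost minimization requires the marginal rate of technical substitution to equal the input-price ratio: MP_H/MP_K = w/r.
Here MP_H/MP_K = (3/4)·(K/H)/(1/4) = 3·(K/H). Setting this equal to 192/4 = 48 gives K = 16H.
Substituting into Y = 32: H^(3/4)·(16H)^(1/4) = 32.
Solving, H = 16 and K = 256.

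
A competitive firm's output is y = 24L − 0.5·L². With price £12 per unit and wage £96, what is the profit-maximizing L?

The marginal product of L is MP_L = 24 − L.
A price-taking firm hires until the value of the marginal product equals the wage: P·MP_L = w, so 12·(24 − L) = 96.
Then 24 − L = 8, giving L = 16.

L* = 16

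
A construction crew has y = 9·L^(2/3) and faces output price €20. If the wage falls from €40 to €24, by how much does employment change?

ΔL = 98

From P·MP_L = w with MP_L = 6·L^(-1/3), the labor demand is L(w) = (120/w)^(3).
At w = 40: L = 27. At w = 24: L = 125.
ΔL = 125 − 27 = 98.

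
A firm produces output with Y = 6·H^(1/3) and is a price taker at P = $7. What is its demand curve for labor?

H(w) = (14/w)^(3/2)

MP_H = (1/3)·6·H^(-2/3) = 2·H^(-2/3).
Setting P·MP_H = w: 14·H^(-2/3) = w.
Solving for H: H^(-2/3) = w/14, so H = (14/w)^(3/2).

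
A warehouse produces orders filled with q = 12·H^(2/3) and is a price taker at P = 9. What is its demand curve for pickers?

MP_H = (2/3)·12·H^(-1/3) = 8·H^(-1/3).
Setting P·MP_H = w: 72·H^(-1/3) = w.
Solving for H: H^(-1/3) = w/72, so H = (72/w)^(3).

H(w) = 373248/w³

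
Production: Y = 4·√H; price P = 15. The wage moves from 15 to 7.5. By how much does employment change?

ΔH = 12

From P·MP_H = w with MP_H = 2·H^(-1/2), the labor demand is H(w) = (30/w)^(2).
At w = 15: H = 4. At w = 7.5: H = 16.
ΔH = 16 − 4 = 12.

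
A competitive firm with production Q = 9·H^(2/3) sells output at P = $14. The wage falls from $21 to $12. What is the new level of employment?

H* = 343

From P·MP_H = w with MP_H = 6·H^(-1/3), the labor demand is H(w) = (84/w)^(3).
At w = 21: H = 64. At w = 12: H = 343.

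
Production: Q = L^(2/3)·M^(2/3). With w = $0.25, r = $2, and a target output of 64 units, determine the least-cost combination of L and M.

Cost minimization requires the marginal rate of technical substitution to equal the input-price ratio: MP_L/MP_M = w/r.
Here MP_L/MP_M = (2/3)·(M/L)/(2/3) = (M/L). Setting this equal to 0.25/2 = 0.125 gives M = 0.125L.
Substituting into Q = 64: L^(2/3)·(0.125L)^(2/3) = 64.
Solving, L = 64 and M = 8.

L* = 64, M* = 8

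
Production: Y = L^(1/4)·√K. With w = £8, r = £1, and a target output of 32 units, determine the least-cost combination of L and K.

Cost minimization requires the marginal rate of technical substitution to equal the input-price ratio: MP_L/MP_K = w/r.
Here MP_L/MP_K = (1/4)·(K/L)/(1/2) = 0.5·(K/L). Setting this equal to 8/1 = 8 gives K = 16L.
Substituting into Y = 32: L^(1/4)·(16L)^(1/2) = 32.
Solving, L = 16 and K = 256.

L* = 16, K* = 256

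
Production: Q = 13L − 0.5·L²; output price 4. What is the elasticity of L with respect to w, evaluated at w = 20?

ε = -0.625

From P·MP_L = w with MP_L = 13 − L, labor demand is L(w) = 13 − w/4.
dL/dw = −1/(4) = -0.25.
At w = 20, L = 8, so ε = (dL/dw)·(w/L) = (-0.25)·(20/8) = -0.625.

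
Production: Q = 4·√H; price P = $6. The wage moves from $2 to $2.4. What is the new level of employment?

H* = 25

From P·MP_H = w with MP_H = 2·H^(-1/2), the labor demand is H(w) = (12/w)^(2).
At w = 2: H = 36. At w = 2.4: H = 25.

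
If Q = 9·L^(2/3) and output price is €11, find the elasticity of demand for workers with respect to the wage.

MP_L = (2/3)·9·L^(-1/3), so P·MP_L = w gives 66·L^(-1/3) = w.
Solving, L(w) = (66/w)^(3). This is a constant-elasticity form: L ∝ w^(−3), so ε = −3.

ε = -3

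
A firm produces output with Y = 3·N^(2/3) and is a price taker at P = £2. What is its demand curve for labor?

MP_N = (2/3)·3·N^(-1/3) = 2·N^(-1/3).
Setting P·MP_N = w: 4·N^(-1/3) = w.
Solving for N: N^(-1/3) = w/4, so N = (4/w)^(3).

N(w) = 64/w³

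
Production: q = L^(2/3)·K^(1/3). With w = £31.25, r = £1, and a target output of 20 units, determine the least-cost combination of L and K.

Cost minimization requires the marginal rate of technical substitution to equal the input-price ratio: MP_L/MP_K = w/r.
Here MP_L/MP_K = (2/3)·(K/L)/(1/3) = 2·(K/L). Setting this equal to 31.25/1 = 31.25 gives K = 15.625L.
Substituting into q = 20: L^(2/3)·(15.625L)^(1/3) = 20.
Solving, L = 8 and K = 125.

L* = 8, K* = 125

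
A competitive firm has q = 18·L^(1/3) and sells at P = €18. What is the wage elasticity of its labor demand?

MP_L = (1/3)·18·L^(-2/3), so P·MP_L = w gives 108·L^(-2/3) = w.
Solving, L(w) = (108/w)^(3/2). This is a constant-elasticity form: L ∝ w^(−3/2), so ε = −3/2.

ε = -1.5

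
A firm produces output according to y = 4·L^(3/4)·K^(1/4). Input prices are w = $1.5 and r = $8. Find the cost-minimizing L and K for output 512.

Cost minimization requires the marginal rate of technical substitution to equal the input-price ratio: MP_L/MP_K = w/r.
Here MP_L/MP_K = (3/4)·(K/L)/(1/4) = 3·(K/L). Setting this equal to 1.5/8 = 0.1875 gives K = 0.0625L.
Substituting into y = 512: 4·L^(3/4)·(0.0625L)^(1/4) = 512.
Solving, L = 256 and K = 16.

L* = 256, K* = 16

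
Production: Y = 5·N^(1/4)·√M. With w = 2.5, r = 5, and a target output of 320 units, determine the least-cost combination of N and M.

N* = 256, M* = 256

Cost minimization requires the marginal rate of technical substitution to equal the input-price ratio: MP_N/MP_M = w/r.
Here MP_N/MP_M = (1/4)·(M/N)/(1/2) = 0.5·(M/N). Setting this equal to 2.5/5 = 0.5 gives M = N.
Substituting into Y = 320: 5·N^(1/4)·(N)^(1/2) = 320.
Solving, N = 256 and M = 256.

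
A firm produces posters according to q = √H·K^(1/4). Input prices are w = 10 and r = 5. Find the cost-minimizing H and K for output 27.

Cost minimization requires the marginal rate of technical substitution to equal the input-price ratio: MP_H/MP_K = w/r.
Here MP_H/MP_K = (1/2)·(K/H)/(1/4) = 2·(K/H). Setting this equal to 10/5 = 2 gives K = H.
Substituting into q = 27: H^(1/2)·(H)^(1/4) = 27.
Solving, H = 81 and K = 81.

H* = 81, K* = 81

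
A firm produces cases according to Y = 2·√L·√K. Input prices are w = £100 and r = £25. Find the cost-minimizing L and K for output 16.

Cost minimization requires the marginal rate of technical substitution to equal the input-price ratio: MP_L/MP_K = w/r.
Here MP_L/MP_K = (1/2)·(K/L)/(1/2) = (K/L). Setting this equal to 100/25 = 4 gives K = 4L.
Substituting into Y = 16: 2·L^(1/2)·(4L)^(1/2) = 16.
Solving, L = 4 and K = 16.

L* = 4, K* = 16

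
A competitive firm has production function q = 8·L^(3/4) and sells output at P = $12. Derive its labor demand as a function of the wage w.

MP_L = (3/4)·8·L^(-1/4) = 6·L^(-1/4).
Setting P·MP_L = w: 72·L^(-1/4) = w.
Solving for L: L^(-1/4) = w/72, so L = (72/w)^(4).

L(w) = (72/w)^(4)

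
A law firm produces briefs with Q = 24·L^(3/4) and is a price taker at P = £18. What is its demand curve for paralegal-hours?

L(w) = (324/w)^(4)

MP_L = (3/4)·24·L^(-1/4) = 18·L^(-1/4).
Setting P·MP_L = w: 324·L^(-1/4) = w.
Solving for L: L^(-1/4) = w/324, so L = (324/w)^(4).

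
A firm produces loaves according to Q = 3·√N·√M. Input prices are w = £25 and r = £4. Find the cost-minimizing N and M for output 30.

Cost minimization requires the marginal rate of technical substitution to equal the input-price ratio: MP_N/MP_M = w/r.
Here MP_N/MP_M = (1/2)·(M/N)/(1/2) = (M/N). Setting this equal to 25/4 = 6.25 gives M = 6.25N.
Substituting into Q = 30: 3·N^(1/2)·(6.25N)^(1/2) = 30.
Solving, N = 4 and M = 25.

N* = 4, M* = 25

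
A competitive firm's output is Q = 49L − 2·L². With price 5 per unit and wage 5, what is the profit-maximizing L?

L* = 12

The marginal product of L is MP_L = 49 − 4L.
A price-taking firm hires until the value of the marginal product equals the wage: P·MP_L = w, so 5·(49 − 4L) = 5.
Then 49 − 4L = 1, giving L = 12.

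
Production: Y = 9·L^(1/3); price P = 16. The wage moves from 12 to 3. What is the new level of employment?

L* = 64

From P·MP_L = w with MP_L = 3·L^(-2/3), the labor demand is L(w) = (48/w)^(3/2).
At w = 12: L = 8. At w = 3: L = 64.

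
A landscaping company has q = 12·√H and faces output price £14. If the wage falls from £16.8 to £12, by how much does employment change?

ΔH = 24

From P·MP_H = w with MP_H = 6·H^(-1/2), the labor demand is H(w) = (84/w)^(2).
At w = 16.8: H = 25. At w = 12: H = 49.
ΔH = 49 − 25 = 24.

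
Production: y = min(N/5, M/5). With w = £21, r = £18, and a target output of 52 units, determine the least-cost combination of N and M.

With a fixed-proportions technology, the cost-minimizing bundle uses no slack in either input: N/5 = M/5 = y.
So N = 5·52 = 260 and M = 5·52 = 260.

N* = 260, M* = 260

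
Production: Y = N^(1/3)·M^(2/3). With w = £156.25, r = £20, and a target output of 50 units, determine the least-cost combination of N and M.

N* = 8, M* = 125

Cost minimization requires the marginal rate of technical substitution to equal the input-price ratio: MP_N/MP_M = w/r.
Here MP_N/MP_M = (1/3)·(M/N)/(2/3) = 0.5·(M/N). Setting this equal to 156.25/20 = 7.8125 gives M = 15.625N.
Substituting into Y = 50: N^(1/3)·(15.625N)^(2/3) = 50.
Solving, N = 8 and M = 125.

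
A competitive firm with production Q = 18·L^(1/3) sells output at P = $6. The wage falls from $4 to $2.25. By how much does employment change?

ΔL = 37

From P·MP_L = w with MP_L = 6·L^(-2/3), the labor demand is L(w) = (36/w)^(3/2).
At w = 4: L = 27. At w = 2.25: L = 64.
ΔL = 64 − 27 = 37.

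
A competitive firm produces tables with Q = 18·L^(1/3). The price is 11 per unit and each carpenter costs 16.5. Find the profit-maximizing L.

L* = 8

MP_L = (1/3)·18·L^(-2/3) = 6·L^(-2/3).
Profit maximization for a price taker requires P·MP_L = w: 11·6·L^(-2/3) = 16.5.
So L^(-2/3) = 0.25, which gives L = 8.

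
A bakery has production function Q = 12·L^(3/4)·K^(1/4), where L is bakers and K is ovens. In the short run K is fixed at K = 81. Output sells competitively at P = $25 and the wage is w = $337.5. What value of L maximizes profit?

L* = 16

With K = 81, MP_L = (3/4)·12·L^(-1/4)·81^(1/4) = 27·L^(-1/4).
Profit maximization for a price taker requires P·MP_L = w: 25·27·L^(-1/4) = 337.5.
So L^(-1/4) = 0.5, which gives L = 16.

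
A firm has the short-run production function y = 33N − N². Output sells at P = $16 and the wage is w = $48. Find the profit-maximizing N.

The marginal product of N is MP_N = 33 − 2N.
A price-taking firm hires until the value of the marginal product equals the wage: P·MP_N = w, so 16·(33 − 2N) = 48.
Then 33 − 2N = 3, giving N = 15.

N* = 15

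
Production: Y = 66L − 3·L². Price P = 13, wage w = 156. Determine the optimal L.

The marginal product of L is MP_L = 66 − 6L.
A price-taking firm hires until the value of the marginal product equals the wage: P·MP_L = w, so 13·(66 − 6L) = 156.
Then 66 − 6L = 12, giving L = 9.

L* = 9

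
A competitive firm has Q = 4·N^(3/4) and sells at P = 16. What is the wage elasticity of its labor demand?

ε = -4

MP_N = (3/4)·4·N^(-1/4), so P·MP_N = w gives 48·N^(-1/4) = w.
Solving, N(w) = (48/w)^(4). This is a constant-elasticity form: N ∝ w^(−4), so ε = −4.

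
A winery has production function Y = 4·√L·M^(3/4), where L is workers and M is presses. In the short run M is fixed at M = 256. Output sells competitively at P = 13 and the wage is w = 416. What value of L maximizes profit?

L* = 16

With M = 256, MP_L = (1/2)·4·L^(-1/2)·256^(3/4) = 128·L^(-1/2).
Profit maximization for a price taker requires P·MP_L = w: 13·128·L^(-1/2) = 416.
So L^(-1/2) = 0.25, which gives L = 16.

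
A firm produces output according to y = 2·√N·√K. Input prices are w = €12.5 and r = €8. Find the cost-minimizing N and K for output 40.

N* = 16, K* = 25

Cost minimization requires the marginal rate of technical substitution to equal the input-price ratio: MP_N/MP_K = w/r.
Here MP_N/MP_K = (1/2)·(K/N)/(1/2) = (K/N). Setting this equal to 12.5/8 = 1.5625 gives K = 1.5625N.
Substituting into y = 40: 2·N^(1/2)·(1.5625N)^(1/2) = 40.
Solving, N = 16 and K = 25.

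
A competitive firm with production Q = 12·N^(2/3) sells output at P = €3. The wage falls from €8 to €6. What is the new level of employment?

From P·MP_N = w with MP_N = 8·N^(-1/3), the labor demand is N(w) = (24/w)^(3).
At w = 8: N = 27. At w = 6: N = 64.

N* = 64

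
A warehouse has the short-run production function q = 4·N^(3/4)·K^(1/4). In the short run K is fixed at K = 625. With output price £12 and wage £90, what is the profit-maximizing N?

With K = 625, MP_N = (3/4)·4·N^(-1/4)·625^(1/4) = 15·N^(-1/4).
Profit maximization for a price taker requires P·MP_N = w: 12·15·N^(-1/4) = 90.
So N^(-1/4) = 0.5, which gives N = 16.

N* = 16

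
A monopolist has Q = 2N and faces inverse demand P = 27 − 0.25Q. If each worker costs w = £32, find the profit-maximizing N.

Marginal revenue from the inverse demand is MR = 27 − 0.5Q.
The marginal product is MP_N = 2.
A monopolist hires until marginal revenue product equals the wage: MR·MP_N = w.
(27 − N)·2 = 32, so N = 11.

N* = 11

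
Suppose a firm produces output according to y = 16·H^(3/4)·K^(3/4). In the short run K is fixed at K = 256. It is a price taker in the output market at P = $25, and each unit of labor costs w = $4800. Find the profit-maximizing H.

H* = 256

With K = 256, MP_H = (3/4)·16·H^(-1/4)·256^(3/4) = 768·H^(-1/4).
Profit maximization for a price taker requires P·MP_H = w: 25·768·H^(-1/4) = 4800.
So H^(-1/4) = 0.25, which gives H = 256.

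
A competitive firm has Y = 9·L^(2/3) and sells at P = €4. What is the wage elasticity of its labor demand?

MP_L = (2/3)·9·L^(-1/3), so P·MP_L = w gives 24·L^(-1/3) = w.
Solving, L(w) = (24/w)^(3). This is a constant-elasticity form: L ∝ w^(−3), so ε = −3.

ε = -3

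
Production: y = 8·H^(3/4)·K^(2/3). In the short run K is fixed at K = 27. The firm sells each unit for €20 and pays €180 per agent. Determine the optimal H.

With K = 27, MP_H = (3/4)·8·H^(-1/4)·27^(2/3) = 54·H^(-1/4).
Profit maximization for a price taker requires P·MP_H = w: 20·54·H^(-1/4) = 180.
So H^(-1/4) = 1/6, which gives H = 1296.

H* = 1296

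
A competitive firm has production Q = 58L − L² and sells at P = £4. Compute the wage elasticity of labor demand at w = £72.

From P·MP_L = w with MP_L = 58 − 2L, labor demand is L(w) = (58 − w/4)/2.
dL/dw = −1/(8) = -0.125.
At w = 72, L = 20, so ε = (dL/dw)·(w/L) = (-0.125)·(72/20) = -0.45.

ε = -0.45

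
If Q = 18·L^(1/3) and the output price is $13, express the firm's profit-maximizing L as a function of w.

MP_L = (1/3)·18·L^(-2/3) = 6·L^(-2/3).
Setting P·MP_L = w: 78·L^(-2/3) = w.
Solving for L: L^(-2/3) = w/78, so L = (78/w)^(3/2).

L(w) = (78/w)^(3/2)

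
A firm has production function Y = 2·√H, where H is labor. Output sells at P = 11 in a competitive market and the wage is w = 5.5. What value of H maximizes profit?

H* = 4

MP_H = (1/2)·2·H^(-1/2) = H^(-1/2).
Profit maximization for a price taker requires P·MP_H = w: 11·H^(-1/2) = 5.5.
So H^(-1/2) = 0.5, which gives H = 4.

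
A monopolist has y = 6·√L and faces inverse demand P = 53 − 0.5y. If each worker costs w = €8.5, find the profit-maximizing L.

L* = 36

Marginal revenue from the inverse demand is MR = 53 − y.
The marginal product is MP_L = 3·L^(-1/2).
A monopolist hires until marginal revenue product equals the wage: MR·MP_L = w.
At L, y = 6·√L. Substituting and solving: (53 − 6·√L)·3·L^(-1/2) = 8.5 gives L = 36.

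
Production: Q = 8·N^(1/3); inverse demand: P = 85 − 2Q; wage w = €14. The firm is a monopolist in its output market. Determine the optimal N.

N* = 8

Marginal revenue from the inverse demand is MR = 85 − 4Q.
The marginal product is MP_N = (8/3)·N^(-2/3).
A monopolist hires until marginal revenue product equals the wage: MR·MP_N = w.
At N, Q = 8·N^(1/3). Substituting and solving: (85 − 32·N^(1/3))·(8/3)·N^(-2/3) = 14 gives N = 8.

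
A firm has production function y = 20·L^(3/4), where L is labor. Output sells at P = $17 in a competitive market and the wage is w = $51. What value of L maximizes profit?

L* = 625

MP_L = (3/4)·20·L^(-1/4) = 15·L^(-1/4).
Profit maximization for a price taker requires P·MP_L = w: 17·15·L^(-1/4) = 51.
So L^(-1/4) = 0.2, which gives L = 625.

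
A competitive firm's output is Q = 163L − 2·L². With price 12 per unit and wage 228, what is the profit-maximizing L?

L* = 36

The marginal product of L is MP_L = 163 − 4L.
A price-taking firm hires until the value of the marginal product equals the wage: P·MP_L = w, so 12·(163 − 4L) = 228.
Then 163 − 4L = 19, giving L = 36.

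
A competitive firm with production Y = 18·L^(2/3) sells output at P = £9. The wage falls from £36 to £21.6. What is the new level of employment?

From P·MP_L = w with MP_L = 12·L^(-1/3), the labor demand is L(w) = (108/w)^(3).
At w = 36: L = 27. At w = 21.6: L = 125.

L* = 125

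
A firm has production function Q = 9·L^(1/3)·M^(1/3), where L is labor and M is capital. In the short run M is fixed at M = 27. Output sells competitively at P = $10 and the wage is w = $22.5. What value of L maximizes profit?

L* = 8

With M = 27, MP_L = (1/3)·9·L^(-2/3)·27^(1/3) = 9·L^(-2/3).
Profit maximization for a price taker requires P·MP_L = w: 10·9·L^(-2/3) = 22.5.
So L^(-2/3) = 0.25, which gives L = 8.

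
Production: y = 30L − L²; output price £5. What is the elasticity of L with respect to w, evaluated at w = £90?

ε = -1.5

From P·MP_L = w with MP_L = 30 − 2L, labor demand is L(w) = (30 − w/5)/2.
dL/dw = −1/(10) = -0.1.
At w = 90, L = 6, so ε = (dL/dw)·(w/L) = (-0.1)·(90/6) = -1.5.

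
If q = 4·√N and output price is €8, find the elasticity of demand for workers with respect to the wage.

ε = -2

MP_N = (1/2)·4·N^(-1/2), so P·MP_N = w gives 16·N^(-1/2) = w.
Solving, N(w) = (16/w)^(2). This is a constant-elasticity form: N ∝ w^(−2), so ε = −2.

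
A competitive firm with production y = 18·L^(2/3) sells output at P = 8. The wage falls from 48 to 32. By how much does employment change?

From P·MP_L = w with MP_L = 12·L^(-1/3), the labor demand is L(w) = (96/w)^(3).
At w = 48: L = 8. At w = 32: L = 27.
ΔL = 27 − 8 = 19.

ΔL = 19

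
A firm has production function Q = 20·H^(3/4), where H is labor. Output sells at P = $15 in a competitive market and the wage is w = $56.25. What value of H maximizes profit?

MP_H = (3/4)·20·H^(-1/4) = 15·H^(-1/4).
Profit maximization for a price taker requires P·MP_H = w: 15·15·H^(-1/4) = 56.25.
So H^(-1/4) = 0.25, which gives H = 256.

H* = 256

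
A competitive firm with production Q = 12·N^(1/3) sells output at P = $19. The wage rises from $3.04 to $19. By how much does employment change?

ΔN = -117

From P·MP_N = w with MP_N = 4·N^(-2/3), the labor demand is N(w) = (76/w)^(3/2).
At w = 3.04: N = 125. At w = 19: N = 8.
ΔN = 8 − 125 = -117.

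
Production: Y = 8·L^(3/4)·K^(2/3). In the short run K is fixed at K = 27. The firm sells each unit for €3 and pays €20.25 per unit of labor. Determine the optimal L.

L* = 4096

With K = 27, MP_L = (3/4)·8·L^(-1/4)·27^(2/3) = 54·L^(-1/4).
Profit maximization for a price taker requires P·MP_L = w: 3·54·L^(-1/4) = 20.25.
So L^(-1/4) = 0.125, which gives L = 4096.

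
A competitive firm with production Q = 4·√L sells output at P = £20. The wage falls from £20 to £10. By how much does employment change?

From P·MP_L = w with MP_L = 2·L^(-1/2), the labor demand is L(w) = (40/w)^(2).
At w = 20: L = 4. At w = 10: L = 16.
ΔL = 16 − 4 = 12.

ΔL = 12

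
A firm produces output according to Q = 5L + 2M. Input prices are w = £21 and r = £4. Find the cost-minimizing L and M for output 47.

The inputs are perfect substitutes, so the firm uses whichever has the lower cost per unit of output.
Cost per unit of output via L is w/5 = 4.2; via M it is r/2 = 2. M is cheaper.
Producing Q = 47 with M alone: L = 0, M = 23.5.

L* = 0, M* = 23.5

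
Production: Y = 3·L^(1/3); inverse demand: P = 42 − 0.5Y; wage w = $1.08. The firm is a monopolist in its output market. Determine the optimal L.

L* = 125

Marginal revenue from the inverse demand is MR = 42 − Y.
The marginal product is MP_L = L^(-2/3).
A monopolist hires until marginal revenue product equals the wage: MR·MP_L = w.
At L, Y = 3·L^(1/3). Substituting and solving: (42 − 3·L^(1/3))·L^(-2/3) = 1.08 gives L = 125.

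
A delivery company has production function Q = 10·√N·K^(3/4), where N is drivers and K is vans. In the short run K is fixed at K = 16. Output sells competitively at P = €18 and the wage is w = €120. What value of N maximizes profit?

With K = 16, MP_N = (1/2)·10·N^(-1/2)·16^(3/4) = 40·N^(-1/2).
Profit maximization for a price taker requires P·MP_N = w: 18·40·N^(-1/2) = 120.
So N^(-1/2) = 1/6, which gives N = 36.

N* = 36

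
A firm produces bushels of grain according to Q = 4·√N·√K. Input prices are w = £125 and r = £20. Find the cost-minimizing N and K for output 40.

N* = 4, K* = 25

Cost minimization requires the marginal rate of technical substitution to equal the input-price ratio: MP_N/MP_K = w/r.
Here MP_N/MP_K = (1/2)·(K/N)/(1/2) = (K/N). Setting this equal to 125/20 = 6.25 gives K = 6.25N.
Substituting into Q = 40: 4·N^(1/2)·(6.25N)^(1/2) = 40.
Solving, N = 4 and K = 25.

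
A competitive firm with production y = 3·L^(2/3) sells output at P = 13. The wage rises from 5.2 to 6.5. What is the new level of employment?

L* = 64

From P·MP_L = w with MP_L = 2·L^(-1/3), the labor demand is L(w) = (26/w)^(3).
At w = 5.2: L = 125. At w = 6.5: L = 64.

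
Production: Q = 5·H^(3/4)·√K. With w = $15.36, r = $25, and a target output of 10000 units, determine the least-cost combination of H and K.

Cost minimization requires the marginal rate of technical substitution to equal the input-price ratio: MP_H/MP_K = w/r.
Here MP_H/MP_K = (3/4)·(K/H)/(1/2) = 1.5·(K/H). Setting this equal to 15.36/25 = 0.6144 gives K = 0.4096H.
Substituting into Q = 10000: 5·H^(3/4)·(0.4096H)^(1/2) = 10000.
Solving, H = 625 and K = 256.

H* = 625, K* = 256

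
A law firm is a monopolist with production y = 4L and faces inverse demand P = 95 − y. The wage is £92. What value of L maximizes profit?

Marginal revenue from the inverse demand is MR = 95 − 2y.
The marginal product is MP_L = 4.
A monopolist hires until marginal revenue product equals the wage: MR·MP_L = w.
(95 − 8L)·4 = 92, so L = 9.

L* = 9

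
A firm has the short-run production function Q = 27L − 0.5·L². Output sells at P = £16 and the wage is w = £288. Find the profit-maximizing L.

L* = 9

The marginal product of L is MP_L = 27 − L.
A price-taking firm hires until the value of the marginal product equals the wage: P·MP_L = w, so 16·(27 − L) = 288.
Then 27 − L = 18, giving L = 9.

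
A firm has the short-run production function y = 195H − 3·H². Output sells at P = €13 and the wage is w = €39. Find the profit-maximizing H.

The marginal product of H is MP_H = 195 − 6H.
A price-taking firm hires until the value of the marginal product equals the wage: P·MP_H = w, so 13·(195 − 6H) = 39.
Then 195 − 6H = 3, giving H = 32.

H* = 32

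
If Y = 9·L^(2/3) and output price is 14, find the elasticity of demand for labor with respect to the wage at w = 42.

ε = -3

MP_L = (2/3)·9·L^(-1/3), so P·MP_L = w gives 84·L^(-1/3) = w.
Solving, L(w) = (84/w)^(3). This is a constant-elasticity form: L ∝ w^(−3), so ε = −3.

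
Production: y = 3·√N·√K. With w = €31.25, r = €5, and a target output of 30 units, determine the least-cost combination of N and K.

N* = 4, K* = 25

Cost minimization requires the marginal rate of technical substitution to equal the input-price ratio: MP_N/MP_K = w/r.
Here MP_N/MP_K = (1/2)·(K/N)/(1/2) = (K/N). Setting this equal to 31.25/5 = 6.25 gives K = 6.25N.
Substituting into y = 30: 3·N^(1/2)·(6.25N)^(1/2) = 30.
Solving, N = 4 and K = 25.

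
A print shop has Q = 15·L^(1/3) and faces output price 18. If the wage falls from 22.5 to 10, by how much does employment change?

From P·MP_L = w with MP_L = 5·L^(-2/3), the labor demand is L(w) = (90/w)^(3/2).
At w = 22.5: L = 8. At w = 10: L = 27.
ΔL = 27 − 8 = 19.

ΔL = 19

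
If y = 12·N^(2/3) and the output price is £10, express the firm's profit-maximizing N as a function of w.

MP_N = (2/3)·12·N^(-1/3) = 8·N^(-1/3).
Setting P·MP_N = w: 80·N^(-1/3) = w.
Solving for N: N^(-1/3) = w/80, so N = (80/w)^(3).

N(w) = 512000/w³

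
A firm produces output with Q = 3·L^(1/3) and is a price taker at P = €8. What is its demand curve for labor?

L(w) = (8/w)^(3/2)

MP_L = (1/3)·3·L^(-2/3) = L^(-2/3).
Setting P·MP_L = w: 8·L^(-2/3) = w.
Solving for L: L^(-2/3) = w/8, so L = (8/w)^(3/2).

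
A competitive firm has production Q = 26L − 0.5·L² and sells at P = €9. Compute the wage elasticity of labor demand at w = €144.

ε = -1.6

From P·MP_L = w with MP_L = 26 − L, labor demand is L(w) = 26 − w/9.
dL/dw = −1/(9) = -1/9.
At w = 144, L = 10, so ε = (dL/dw)·(w/L) = (-1/9)·(144/10) = -1.6.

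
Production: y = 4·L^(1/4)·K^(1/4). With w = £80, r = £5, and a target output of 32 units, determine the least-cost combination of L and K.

L* = 16, K* = 256

Cost minimization requires the marginal rate of technical substitution to equal the input-price ratio: MP_L/MP_K = w/r.
Here MP_L/MP_K = (1/4)·(K/L)/(1/4) = (K/L). Setting this equal to 80/5 = 16 gives K = 16L.
Substituting into y = 32: 4·L^(1/4)·(16L)^(1/4) = 32.
Solving, L = 16 and K = 256.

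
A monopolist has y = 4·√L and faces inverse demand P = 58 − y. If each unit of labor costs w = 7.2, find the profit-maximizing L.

Marginal revenue from the inverse demand is MR = 58 − 2y.
The marginal product is MP_L = 2·L^(-1/2).
A monopolist hires until marginal revenue product equals the wage: MR·MP_L = w.
At L, y = 4·√L. Substituting and solving: (58 − 8·√L)·2·L^(-1/2) = 7.2 gives L = 25.

L* = 25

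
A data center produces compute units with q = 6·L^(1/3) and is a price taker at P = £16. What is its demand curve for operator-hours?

L(w) = (32/w)^(3/2)

MP_L = (1/3)·6·L^(-2/3) = 2·L^(-2/3).
Setting P·MP_L = w: 32·L^(-2/3) = w.
Solving for L: L^(-2/3) = w/32, so L = (32/w)^(3/2).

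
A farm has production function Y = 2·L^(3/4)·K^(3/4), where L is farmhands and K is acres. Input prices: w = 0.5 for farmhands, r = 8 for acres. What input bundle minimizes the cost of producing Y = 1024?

Cost minimization requires the marginal rate of technical substitution to equal the input-price ratio: MP_L/MP_K = w/r.
Here MP_L/MP_K = (3/4)·(K/L)/(3/4) = (K/L). Setting this equal to 0.5/8 = 0.0625 gives K = 0.0625L.
Substituting into Y = 1024: 2·L^(3/4)·(0.0625L)^(3/4) = 1024.
Solving, L = 256 and K = 16.

L* = 256, K* = 16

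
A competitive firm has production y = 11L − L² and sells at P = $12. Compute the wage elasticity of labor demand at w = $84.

ε = -1.75

From P·MP_L = w with MP_L = 11 − 2L, labor demand is L(w) = (11 − w/12)/2.
dL/dw = −1/(24) = -1/24.
At w = 84, L = 2, so ε = (dL/dw)·(w/L) = (-1/24)·(84/2) = -1.75.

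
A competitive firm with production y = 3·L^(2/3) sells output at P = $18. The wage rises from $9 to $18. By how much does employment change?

ΔL = -56

From P·MP_L = w with MP_L = 2·L^(-1/3), the labor demand is L(w) = (36/w)^(3).
At w = 9: L = 64. At w = 18: L = 8.
ΔL = 8 − 64 = -56.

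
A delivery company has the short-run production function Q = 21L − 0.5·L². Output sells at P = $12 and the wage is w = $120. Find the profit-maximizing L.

L* = 11

The marginal product of L is MP_L = 21 − L.
A price-taking firm hires until the value of the marginal product equals the wage: P·MP_L = w, so 12·(21 − L) = 120.
Then 21 − L = 10, giving L = 11.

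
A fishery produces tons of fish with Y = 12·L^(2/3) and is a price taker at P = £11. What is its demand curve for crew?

L(w) = 681472/w³

MP_L = (2/3)·12·L^(-1/3) = 8·L^(-1/3).
Setting P·MP_L = w: 88·L^(-1/3) = w.
Solving for L: L^(-1/3) = w/88, so L = (88/w)^(3).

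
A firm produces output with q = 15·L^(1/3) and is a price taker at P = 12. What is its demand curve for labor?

L(w) = (60/w)^(3/2)

MP_L = (1/3)·15·L^(-2/3) = 5·L^(-2/3).
Setting P·MP_L = w: 60·L^(-2/3) = w.
Solving for L: L^(-2/3) = w/60, so L = (60/w)^(3/2).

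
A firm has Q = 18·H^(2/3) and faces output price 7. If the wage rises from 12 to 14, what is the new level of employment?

H* = 216

From P·MP_H = w with MP_H = 12·H^(-1/3), the labor demand is H(w) = (84/w)^(3).
At w = 12: H = 343. At w = 14: H = 216.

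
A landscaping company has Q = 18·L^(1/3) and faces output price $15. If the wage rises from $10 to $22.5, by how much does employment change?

ΔL = -19

From P·MP_L = w with MP_L = 6·L^(-2/3), the labor demand is L(w) = (90/w)^(3/2).
At w = 10: L = 27. At w = 22.5: L = 8.
ΔL = 8 − 27 = -19.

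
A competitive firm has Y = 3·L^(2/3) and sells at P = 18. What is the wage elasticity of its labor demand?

ε = -3

MP_L = (2/3)·3·L^(-1/3), so P·MP_L = w gives 36·L^(-1/3) = w.
Solving, L(w) = (36/w)^(3). This is a constant-elasticity form: L ∝ w^(−3), so ε = −3.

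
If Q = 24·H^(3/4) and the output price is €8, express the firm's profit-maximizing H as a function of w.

H(w) = (144/w)^(4)

MP_H = (3/4)·24·H^(-1/4) = 18·H^(-1/4).
Setting P·MP_H = w: 144·H^(-1/4) = w.
Solving for H: H^(-1/4) = w/144, so H = (144/w)^(4).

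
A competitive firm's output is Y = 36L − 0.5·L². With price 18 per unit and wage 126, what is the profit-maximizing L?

L* = 29

The marginal product of L is MP_L = 36 − L.
A price-taking firm hires until the value of the marginal product equals the wage: P·MP_L = w, so 18·(36 − L) = 126.
Then 36 − L = 7, giving L = 29.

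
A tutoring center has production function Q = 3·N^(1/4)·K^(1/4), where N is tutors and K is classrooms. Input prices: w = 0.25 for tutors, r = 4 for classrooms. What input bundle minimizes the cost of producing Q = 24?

Cost minimization requires the marginal rate of technical substitution to equal the input-price ratio: MP_N/MP_K = w/r.
Here MP_N/MP_K = (1/4)·(K/N)/(1/4) = (K/N). Setting this equal to 0.25/4 = 0.0625 gives K = 0.0625N.
Substituting into Q = 24: 3·N^(1/4)·(0.0625N)^(1/4) = 24.
Solving, N = 256 and K = 16.

N* = 256, K* = 16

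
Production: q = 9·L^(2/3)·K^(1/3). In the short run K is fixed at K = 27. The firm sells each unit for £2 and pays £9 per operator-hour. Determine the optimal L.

With K = 27, MP_L = (2/3)·9·L^(-1/3)·27^(1/3) = 18·L^(-1/3).
Profit maximization for a price taker requires P·MP_L = w: 2·18·L^(-1/3) = 9.
So L^(-1/3) = 0.25, which gives L = 64.

L* = 64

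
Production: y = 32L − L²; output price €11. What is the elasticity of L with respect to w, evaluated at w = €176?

ε = -1

From P·MP_L = w with MP_L = 32 − 2L, labor demand is L(w) = (32 − w/11)/2.
dL/dw = −1/(22) = -1/22.
At w = 176, L = 8, so ε = (dL/dw)·(w/L) = (-1/22)·(176/8) = -1.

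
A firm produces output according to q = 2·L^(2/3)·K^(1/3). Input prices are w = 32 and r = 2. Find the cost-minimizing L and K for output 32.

Cost minimization requires the marginal rate of technical substitution to equal the input-price ratio: MP_L/MP_K = w/r.
Here MP_L/MP_K = (2/3)·(K/L)/(1/3) = 2·(K/L). Setting this equal to 32/2 = 16 gives K = 8L.
Substituting into q = 32: 2·L^(2/3)·(8L)^(1/3) = 32.
Solving, L = 8 and K = 64.

L* = 8, K* = 64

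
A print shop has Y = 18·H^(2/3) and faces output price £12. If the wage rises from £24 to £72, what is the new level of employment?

H* = 8

From P·MP_H = w with MP_H = 12·H^(-1/3), the labor demand is H(w) = (144/w)^(3).
At w = 24: H = 216. At w = 72: H = 8.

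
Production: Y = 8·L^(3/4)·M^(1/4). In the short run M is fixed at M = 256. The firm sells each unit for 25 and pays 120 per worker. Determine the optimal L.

L* = 625

With M = 256, MP_L = (3/4)·8·L^(-1/4)·256^(1/4) = 24·L^(-1/4).
Profit maximization for a price taker requires P·MP_L = w: 25·24·L^(-1/4) = 120.
So L^(-1/4) = 0.2, which gives L = 625.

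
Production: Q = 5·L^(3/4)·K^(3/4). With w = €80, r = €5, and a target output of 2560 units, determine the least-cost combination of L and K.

L* = 16, K* = 256

Cost minimization requires the marginal rate of technical substitution to equal the input-price ratio: MP_L/MP_K = w/r.
Here MP_L/MP_K = (3/4)·(K/L)/(3/4) = (K/L). Setting this equal to 80/5 = 16 gives K = 16L.
Substituting into Q = 2560: 5·L^(3/4)·(16L)^(3/4) = 2560.
Solving, L = 16 and K = 256.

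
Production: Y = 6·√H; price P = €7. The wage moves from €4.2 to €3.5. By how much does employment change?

From P·MP_H = w with MP_H = 3·H^(-1/2), the labor demand is H(w) = (21/w)^(2).
At w = 4.2: H = 25. At w = 3.5: H = 36.
ΔH = 36 − 25 = 11.

ΔH = 11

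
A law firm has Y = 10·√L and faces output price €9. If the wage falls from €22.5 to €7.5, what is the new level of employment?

L* = 36

From P·MP_L = w with MP_L = 5·L^(-1/2), the labor demand is L(w) = (45/w)^(2).
At w = 22.5: L = 4. At w = 7.5: L = 36.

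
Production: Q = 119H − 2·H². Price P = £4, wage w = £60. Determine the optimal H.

The marginal product of H is MP_H = 119 − 4H.
A price-taking firm hires until the value of the marginal product equals the wage: P·MP_H = w, so 4·(119 − 4H) = 60.
Then 119 − 4H = 15, giving H = 26.

H* = 26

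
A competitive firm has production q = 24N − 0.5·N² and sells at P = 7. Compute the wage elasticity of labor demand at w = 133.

From P·MP_N = w with MP_N = 24 − N, labor demand is N(w) = 24 − w/7.
dN/dw = −1/(7) = -1/7.
At w = 133, N = 5, so ε = (dN/dw)·(w/N) = (-1/7)·(133/5) = -3.8.

ε = -3.8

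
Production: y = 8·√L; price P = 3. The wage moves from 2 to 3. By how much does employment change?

ΔL = -20

From P·MP_L = w with MP_L = 4·L^(-1/2), the labor demand is L(w) = (12/w)^(2).
At w = 2: L = 36. At w = 3: L = 16.
ΔL = 16 − 36 = -20.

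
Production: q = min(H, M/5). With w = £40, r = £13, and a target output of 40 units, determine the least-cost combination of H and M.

With a fixed-proportions technology, the cost-minimizing bundle uses no slack in either input: H = M/5 = q.
So H = 40 and M = 5·40 = 200.

H* = 40, M* = 200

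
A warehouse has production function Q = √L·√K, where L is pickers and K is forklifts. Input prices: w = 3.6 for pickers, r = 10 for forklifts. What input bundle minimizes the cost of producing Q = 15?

L* = 25, K* = 9

Cost minimization requires the marginal rate of technical substitution to equal the input-price ratio: MP_L/MP_K = w/r.
Here MP_L/MP_K = (1/2)·(K/L)/(1/2) = (K/L). Setting this equal to 3.6/10 = 0.36 gives K = 0.36L.
Substituting into Q = 15: L^(1/2)·(0.36L)^(1/2) = 15.
Solving, L = 25 and K = 9.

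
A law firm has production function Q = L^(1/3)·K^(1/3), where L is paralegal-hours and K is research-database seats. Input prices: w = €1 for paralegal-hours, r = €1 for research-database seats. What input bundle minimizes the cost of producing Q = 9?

Cost minimization requires the marginal rate of technical substitution to equal the input-price ratio: MP_L/MP_K = w/r.
Here MP_L/MP_K = (1/3)·(K/L)/(1/3) = (K/L). Setting this equal to 1/1 = 1 gives K = L.
Substituting into Q = 9: L^(1/3)·(L)^(1/3) = 9.
Solving, L = 27 and K = 27.

L* = 27, K* = 27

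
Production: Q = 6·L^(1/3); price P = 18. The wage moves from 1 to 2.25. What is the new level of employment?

L* = 64

From P·MP_L = w with MP_L = 2·L^(-2/3), the labor demand is L(w) = (36/w)^(3/2).
At w = 1: L = 216. At w = 2.25: L = 64.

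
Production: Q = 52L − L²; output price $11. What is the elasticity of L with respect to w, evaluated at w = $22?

ε = -0.04

From P·MP_L = w with MP_L = 52 − 2L, labor demand is L(w) = (52 − w/11)/2.
dL/dw = −1/(22) = -1/22.
At w = 22, L = 25, so ε = (dL/dw)·(w/L) = (-1/22)·(22/25) = -0.04.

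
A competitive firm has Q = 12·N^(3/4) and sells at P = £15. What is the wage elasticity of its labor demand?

ε = -4

MP_N = (3/4)·12·N^(-1/4), so P·MP_N = w gives 135·N^(-1/4) = w.
Solving, N(w) = (135/w)^(4). This is a constant-elasticity form: N ∝ w^(−4), so ε = −4.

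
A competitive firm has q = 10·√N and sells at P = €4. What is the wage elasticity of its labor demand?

MP_N = (1/2)·10·N^(-1/2), so P·MP_N = w gives 20·N^(-1/2) = w.
Solving, N(w) = (20/w)^(2). This is a constant-elasticity form: N ∝ w^(−2), so ε = −2.

ε = -2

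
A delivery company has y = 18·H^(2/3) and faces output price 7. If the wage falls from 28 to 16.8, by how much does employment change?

From P·MP_H = w with MP_H = 12·H^(-1/3), the labor demand is H(w) = (84/w)^(3).
At w = 28: H = 27. At w = 16.8: H = 125.
ΔH = 125 − 27 = 98.

ΔH = 98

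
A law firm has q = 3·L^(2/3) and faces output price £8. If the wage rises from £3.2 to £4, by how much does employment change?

From P·MP_L = w with MP_L = 2·L^(-1/3), the labor demand is L(w) = (16/w)^(3).
At w = 3.2: L = 125. At w = 4: L = 64.
ΔL = 64 − 125 = -61.

ΔL = -61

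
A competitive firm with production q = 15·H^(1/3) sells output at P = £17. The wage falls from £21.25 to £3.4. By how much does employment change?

From P·MP_H = w with MP_H = 5·H^(-2/3), the labor demand is H(w) = (85/w)^(3/2).
At w = 21.25: H = 8. At w = 3.4: H = 125.
ΔH = 125 − 8 = 117.

ΔH = 117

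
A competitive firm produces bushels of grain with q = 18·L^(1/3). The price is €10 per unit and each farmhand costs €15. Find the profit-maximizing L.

L* = 8

MP_L = (1/3)·18·L^(-2/3) = 6·L^(-2/3).
Profit maximization for a price taker requires P·MP_L = w: 10·6·L^(-2/3) = 15.
So L^(-2/3) = 0.25, which gives L = 8.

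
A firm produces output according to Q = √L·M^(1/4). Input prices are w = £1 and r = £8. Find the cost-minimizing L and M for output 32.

L* = 256, M* = 16

Cost minimization requires the marginal rate of technical substitution to equal the input-price ratio: MP_L/MP_M = w/r.
Here MP_L/MP_M = (1/2)·(M/L)/(1/4) = 2·(M/L). Setting this equal to 1/8 = 0.125 gives M = 0.0625L.
Substituting into Q = 32: L^(1/2)·(0.0625L)^(1/4) = 32.
Solving, L = 256 and M = 16.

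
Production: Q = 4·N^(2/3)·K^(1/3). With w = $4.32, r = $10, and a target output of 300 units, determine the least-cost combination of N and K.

N* = 125, K* = 27

Cost minimization requires the marginal rate of technical substitution to equal the input-price ratio: MP_N/MP_K = w/r.
Here MP_N/MP_K = (2/3)·(K/N)/(1/3) = 2·(K/N). Setting this equal to 4.32/10 = 0.432 gives K = 0.216N.
Substituting into Q = 300: 4·N^(2/3)·(0.216N)^(1/3) = 300.
Solving, N = 125 and K = 27.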